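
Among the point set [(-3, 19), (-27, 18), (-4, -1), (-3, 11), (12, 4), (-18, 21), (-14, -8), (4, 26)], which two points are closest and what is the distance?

Computing all pairwise distances among 8 points:

d((-3, 19), (-27, 18)) = 24.0208
d((-3, 19), (-4, -1)) = 20.025
d((-3, 19), (-3, 11)) = 8.0 <-- minimum
d((-3, 19), (12, 4)) = 21.2132
d((-3, 19), (-18, 21)) = 15.1327
d((-3, 19), (-14, -8)) = 29.1548
d((-3, 19), (4, 26)) = 9.8995
d((-27, 18), (-4, -1)) = 29.8329
d((-27, 18), (-3, 11)) = 25.0
d((-27, 18), (12, 4)) = 41.4367
d((-27, 18), (-18, 21)) = 9.4868
d((-27, 18), (-14, -8)) = 29.0689
d((-27, 18), (4, 26)) = 32.0156
d((-4, -1), (-3, 11)) = 12.0416
d((-4, -1), (12, 4)) = 16.7631
d((-4, -1), (-18, 21)) = 26.0768
d((-4, -1), (-14, -8)) = 12.2066
d((-4, -1), (4, 26)) = 28.1603
d((-3, 11), (12, 4)) = 16.5529
d((-3, 11), (-18, 21)) = 18.0278
d((-3, 11), (-14, -8)) = 21.9545
d((-3, 11), (4, 26)) = 16.5529
d((12, 4), (-18, 21)) = 34.4819
d((12, 4), (-14, -8)) = 28.6356
d((12, 4), (4, 26)) = 23.4094
d((-18, 21), (-14, -8)) = 29.2746
d((-18, 21), (4, 26)) = 22.561
d((-14, -8), (4, 26)) = 38.4708

Closest pair: (-3, 19) and (-3, 11) with distance 8.0

The closest pair is (-3, 19) and (-3, 11) with Euclidean distance 8.0. For 8 points, brute-force pairwise comparison is shown above. For large n, the divide-and-conquer algorithm (sort by x, recurse on halves, check the dividing strip) achieves O(n log n).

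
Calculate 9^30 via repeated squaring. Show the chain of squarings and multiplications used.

Computing 9^30 by squaring (build up from 9^1; each line after the first costs one multiplication):

9^1 = 9
9^2 = (9^1)^2 = 9^2 = 81
9^3 = 9 * 9^2 = 9 * 81 = 729
9^6 = (9^3)^2 = 729^2 = 531441
9^7 = 9 * 9^6 = 9 * 531441 = 4782969
9^14 = (9^7)^2 = 4782969^2 = 22876792454961
9^15 = 9 * 9^14 = 9 * 22876792454961 = 205891132094649
9^30 = (9^15)^2 = 205891132094649^2 = 42391158275216203514294433201

Result: 42391158275216203514294433201
Multiplications needed: 7 (7 lines after 9^1)

9^30 = 42391158275216203514294433201. Using exponentiation by squaring, this requires 7 multiplications. The key idea: if the exponent is even, square the half-power; if odd, multiply by the base once.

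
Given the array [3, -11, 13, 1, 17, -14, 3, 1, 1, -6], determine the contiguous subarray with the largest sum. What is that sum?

Using Kadane's algorithm on [3, -11, 13, 1, 17, -14, 3, 1, 1, -6]:

Scanning through the array:
Position 1 (value -11): max_ending_here = -8, max_so_far = 3
Position 2 (value 13): max_ending_here = 13, max_so_far = 13
Position 3 (value 1): max_ending_here = 14, max_so_far = 14
Position 4 (value 17): max_ending_here = 31, max_so_far = 31
Position 5 (value -14): max_ending_here = 17, max_so_far = 31
Position 6 (value 3): max_ending_here = 20, max_so_far = 31
Position 7 (value 1): max_ending_here = 21, max_so_far = 31
Position 8 (value 1): max_ending_here = 22, max_so_far = 31
Position 9 (value -6): max_ending_here = 16, max_so_far = 31

Maximum subarray: [13, 1, 17]
Maximum sum: 31

The maximum subarray is [13, 1, 17] with sum 31. This subarray runs from index 2 to index 4.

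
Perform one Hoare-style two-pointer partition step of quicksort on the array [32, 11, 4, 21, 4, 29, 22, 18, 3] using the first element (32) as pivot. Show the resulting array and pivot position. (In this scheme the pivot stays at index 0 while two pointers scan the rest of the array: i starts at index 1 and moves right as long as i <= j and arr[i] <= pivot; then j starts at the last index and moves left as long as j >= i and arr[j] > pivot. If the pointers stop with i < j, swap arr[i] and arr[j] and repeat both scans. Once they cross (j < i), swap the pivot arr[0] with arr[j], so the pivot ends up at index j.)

Hoare-style two-pointer partition with pivot = 32:

Initial array: [32, 11, 4, 21, 4, 29, 22, 18, 3]

Pointers start at i = 1, j = 8.
i ends at 9, j ends at 8: the pointers have crossed (j < i), so scanning stops.

Swap pivot arr[0] with arr[8] to place pivot at position 8: [3, 11, 4, 21, 4, 29, 22, 18, 32]
Pivot position: 8

After partitioning with pivot 32, the array becomes [3, 11, 4, 21, 4, 29, 22, 18, 32]. The pivot is placed at index 8. All elements to the left of the pivot are <= 32, and all elements to the right are > 32.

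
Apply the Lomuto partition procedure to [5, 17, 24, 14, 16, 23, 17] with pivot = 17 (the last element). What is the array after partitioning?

Lomuto partition with pivot = 17:

Initial array: [5, 17, 24, 14, 16, 23, 17]

arr[0]=5 <= 17: swap with position 0, array becomes [5, 17, 24, 14, 16, 23, 17]
arr[1]=17 <= 17: swap with position 1, array becomes [5, 17, 24, 14, 16, 23, 17]
arr[2]=24 > 17: no swap
arr[3]=14 <= 17: swap with position 2, array becomes [5, 17, 14, 24, 16, 23, 17]
arr[4]=16 <= 17: swap with position 3, array becomes [5, 17, 14, 16, 24, 23, 17]
arr[5]=23 > 17: no swap

Place pivot at position 4: [5, 17, 14, 16, 17, 23, 24]
Pivot position: 4

After partitioning with pivot 17, the array becomes [5, 17, 14, 16, 17, 23, 24]. The pivot is placed at index 4. All elements to the left of the pivot are <= 17, and all elements to the right are > 17.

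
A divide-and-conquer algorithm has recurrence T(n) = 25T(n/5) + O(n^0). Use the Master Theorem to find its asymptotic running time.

Master Theorem for T(n) = 25T(n/5) + O(n^0):

a = 25, b = 5, c = 0
log_b(a) = log_5(25) = 2.0000

Case 1: c = 0 < log_5(25) = 2.0000
T(n) = O(n^(log_5 25)) = O(n^2)

For T(n) = 25T(n/5) + O(n^0): log_5(25) = 2.0000. This is Case 1 of the Master Theorem (c < log_b(a), work dominated by leaves), giving O(n^2).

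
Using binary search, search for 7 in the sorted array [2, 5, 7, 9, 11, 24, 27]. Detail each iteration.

Binary search for 7 in [2, 5, 7, 9, 11, 24, 27]:

lo=0, hi=6, mid=3, arr[mid]=9 -> 9 > 7, search left half
lo=0, hi=2, mid=1, arr[mid]=5 -> 5 < 7, search right half
lo=2, hi=2, mid=2, arr[mid]=7 -> Found target at index 2!

Binary search finds 7 at index 2 after 3 comparisons. The search repeatedly halves the search space by comparing with the middle element.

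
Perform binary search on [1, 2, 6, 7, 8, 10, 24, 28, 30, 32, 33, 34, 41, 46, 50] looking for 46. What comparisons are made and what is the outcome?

Binary search for 46 in [1, 2, 6, 7, 8, 10, 24, 28, 30, 32, 33, 34, 41, 46, 50]:

lo=0, hi=14, mid=7, arr[mid]=28 -> 28 < 46, search right half
lo=8, hi=14, mid=11, arr[mid]=34 -> 34 < 46, search right half
lo=12, hi=14, mid=13, arr[mid]=46 -> Found target at index 13!

Binary search finds 46 at index 13 after 3 comparisons. The search repeatedly halves the search space by comparing with the middle element.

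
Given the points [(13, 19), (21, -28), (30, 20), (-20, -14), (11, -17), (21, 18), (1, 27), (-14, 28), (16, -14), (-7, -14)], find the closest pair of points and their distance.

Computing all pairwise distances among 10 points:

d((13, 19), (21, -28)) = 47.676
d((13, 19), (30, 20)) = 17.0294
d((13, 19), (-20, -14)) = 46.669
d((13, 19), (11, -17)) = 36.0555
d((13, 19), (21, 18)) = 8.0623
d((13, 19), (1, 27)) = 14.4222
d((13, 19), (-14, 28)) = 28.4605
d((13, 19), (16, -14)) = 33.1361
d((13, 19), (-7, -14)) = 38.5876
d((21, -28), (30, 20)) = 48.8365
d((21, -28), (-20, -14)) = 43.3244
d((21, -28), (11, -17)) = 14.8661
d((21, -28), (21, 18)) = 46.0
d((21, -28), (1, 27)) = 58.5235
d((21, -28), (-14, 28)) = 66.0379
d((21, -28), (16, -14)) = 14.8661
d((21, -28), (-7, -14)) = 31.305
d((30, 20), (-20, -14)) = 60.4649
d((30, 20), (11, -17)) = 41.5933
d((30, 20), (21, 18)) = 9.2195
d((30, 20), (1, 27)) = 29.8329
d((30, 20), (-14, 28)) = 44.7214
d((30, 20), (16, -14)) = 36.7696
d((30, 20), (-7, -14)) = 50.2494
d((-20, -14), (11, -17)) = 31.1448
d((-20, -14), (21, 18)) = 52.0096
d((-20, -14), (1, 27)) = 46.0652
d((-20, -14), (-14, 28)) = 42.4264
d((-20, -14), (16, -14)) = 36.0
d((-20, -14), (-7, -14)) = 13.0
d((11, -17), (21, 18)) = 36.4005
d((11, -17), (1, 27)) = 45.1221
d((11, -17), (-14, 28)) = 51.4782
d((11, -17), (16, -14)) = 5.831 <-- minimum
d((11, -17), (-7, -14)) = 18.2483
d((21, 18), (1, 27)) = 21.9317
d((21, 18), (-14, 28)) = 36.4005
d((21, 18), (16, -14)) = 32.3883
d((21, 18), (-7, -14)) = 42.5206
d((1, 27), (-14, 28)) = 15.0333
d((1, 27), (16, -14)) = 43.6578
d((1, 27), (-7, -14)) = 41.7732
d((-14, 28), (16, -14)) = 51.614
d((-14, 28), (-7, -14)) = 42.5793
d((16, -14), (-7, -14)) = 23.0

Closest pair: (11, -17) and (16, -14) with distance 5.831

The closest pair is (11, -17) and (16, -14) with Euclidean distance 5.831. For 10 points, brute-force pairwise comparison is shown above. For large n, the divide-and-conquer algorithm (sort by x, recurse on halves, check the dividing strip) achieves O(n log n).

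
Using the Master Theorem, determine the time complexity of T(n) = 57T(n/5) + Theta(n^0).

Master Theorem for T(n) = 57T(n/5) + O(n^0):

a = 57, b = 5, c = 0
log_b(a) = log_5(57) = 2.5121

Case 1: c = 0 < log_5(57) = 2.5121
T(n) = O(n^(log_5 57))

For T(n) = 57T(n/5) + O(n^0): log_5(57) = 2.5121. This is Case 1 of the Master Theorem (c < log_b(a), work dominated by leaves), giving O(n^(log_5 57)).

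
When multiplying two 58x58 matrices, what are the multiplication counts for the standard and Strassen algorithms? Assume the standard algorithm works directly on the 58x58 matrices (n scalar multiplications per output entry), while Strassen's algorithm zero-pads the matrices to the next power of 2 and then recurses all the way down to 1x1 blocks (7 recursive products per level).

Matrix multiplication for 58x58 matrices:

Strassen's algorithm requires power-of-2 dimensions. Pad 58x58 to 64x64 (next power of 2).

Standard algorithm: 58^3 = 195112 multiplications
Strassen's algorithm: 7^(log2(64)) = 7^6 = 117649 multiplications
Savings: 195112 - 117649 = 77463 multiplications

Standard: 195112 multiplications (58^3). Strassen: 117649 multiplications (7^6, after padding to 64x64). Strassen reduces 8 recursive multiplications to 7 at each level.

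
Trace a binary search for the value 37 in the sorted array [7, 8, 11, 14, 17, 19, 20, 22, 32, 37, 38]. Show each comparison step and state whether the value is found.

Binary search for 37 in [7, 8, 11, 14, 17, 19, 20, 22, 32, 37, 38]:

lo=0, hi=10, mid=5, arr[mid]=19 -> 19 < 37, search right half
lo=6, hi=10, mid=8, arr[mid]=32 -> 32 < 37, search right half
lo=9, hi=10, mid=9, arr[mid]=37 -> Found target at index 9!

Binary search finds 37 at index 9 after 3 comparisons. The search repeatedly halves the search space by comparing with the middle element.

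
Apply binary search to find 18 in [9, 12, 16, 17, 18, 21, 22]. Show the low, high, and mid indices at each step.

Binary search for 18 in [9, 12, 16, 17, 18, 21, 22]:

lo=0, hi=6, mid=3, arr[mid]=17 -> 17 < 18, search right half
lo=4, hi=6, mid=5, arr[mid]=21 -> 21 > 18, search left half
lo=4, hi=4, mid=4, arr[mid]=18 -> Found target at index 4!

Binary search finds 18 at index 4 after 3 comparisons. The search repeatedly halves the search space by comparing with the middle element.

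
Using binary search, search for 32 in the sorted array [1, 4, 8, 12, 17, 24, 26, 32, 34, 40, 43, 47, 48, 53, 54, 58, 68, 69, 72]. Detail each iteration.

Binary search for 32 in [1, 4, 8, 12, 17, 24, 26, 32, 34, 40, 43, 47, 48, 53, 54, 58, 68, 69, 72]:

lo=0, hi=18, mid=9, arr[mid]=40 -> 40 > 32, search left half
lo=0, hi=8, mid=4, arr[mid]=17 -> 17 < 32, search right half
lo=5, hi=8, mid=6, arr[mid]=26 -> 26 < 32, search right half
lo=7, hi=8, mid=7, arr[mid]=32 -> Found target at index 7!

Binary search finds 32 at index 7 after 4 comparisons. The search repeatedly halves the search space by comparing with the middle element.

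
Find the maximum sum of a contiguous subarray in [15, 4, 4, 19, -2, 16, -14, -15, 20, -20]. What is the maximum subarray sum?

Using Kadane's algorithm on [15, 4, 4, 19, -2, 16, -14, -15, 20, -20]:

Scanning through the array:
Position 1 (value 4): max_ending_here = 19, max_so_far = 19
Position 2 (value 4): max_ending_here = 23, max_so_far = 23
Position 3 (value 19): max_ending_here = 42, max_so_far = 42
Position 4 (value -2): max_ending_here = 40, max_so_far = 42
Position 5 (value 16): max_ending_here = 56, max_so_far = 56
Position 6 (value -14): max_ending_here = 42, max_so_far = 56
Position 7 (value -15): max_ending_here = 27, max_so_far = 56
Position 8 (value 20): max_ending_here = 47, max_so_far = 56
Position 9 (value -20): max_ending_here = 27, max_so_far = 56

Maximum subarray: [15, 4, 4, 19, -2, 16]
Maximum sum: 56

The maximum subarray is [15, 4, 4, 19, -2, 16] with sum 56. This subarray runs from index 0 to index 5.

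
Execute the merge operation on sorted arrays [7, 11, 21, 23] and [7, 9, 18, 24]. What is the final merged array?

Merging process:

Compare 7 vs 7: take 7 from left. Merged: [7]
Compare 11 vs 7: take 7 from right. Merged: [7, 7]
Compare 11 vs 9: take 9 from right. Merged: [7, 7, 9]
Compare 11 vs 18: take 11 from left. Merged: [7, 7, 9, 11]
Compare 21 vs 18: take 18 from right. Merged: [7, 7, 9, 11, 18]
Compare 21 vs 24: take 21 from left. Merged: [7, 7, 9, 11, 18, 21]
Compare 23 vs 24: take 23 from left. Merged: [7, 7, 9, 11, 18, 21, 23]
Append remaining from right: [24]. Merged: [7, 7, 9, 11, 18, 21, 23, 24]

Final merged array: [7, 7, 9, 11, 18, 21, 23, 24]
Total comparisons: 7

The merged array is [7, 7, 9, 11, 18, 21, 23, 24], requiring 7 comparisons. The merge step runs in O(n) time where n is the total number of elements.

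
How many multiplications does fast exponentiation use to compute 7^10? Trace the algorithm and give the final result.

Computing 7^10 by squaring (build up from 7^1; each line after the first costs one multiplication):

7^1 = 7
7^2 = (7^1)^2 = 7^2 = 49
7^4 = (7^2)^2 = 49^2 = 2401
7^5 = 7 * 7^4 = 7 * 2401 = 16807
7^10 = (7^5)^2 = 16807^2 = 282475249

Result: 282475249
Multiplications needed: 4 (4 lines after 7^1)

7^10 = 282475249. Using exponentiation by squaring, this requires 4 multiplications. The key idea: if the exponent is even, square the half-power; if odd, multiply by the base once.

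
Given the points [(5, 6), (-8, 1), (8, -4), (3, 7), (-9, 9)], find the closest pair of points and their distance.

Computing all pairwise distances among 5 points:

d((5, 6), (-8, 1)) = 13.9284
d((5, 6), (8, -4)) = 10.4403
d((5, 6), (3, 7)) = 2.2361 <-- minimum
d((5, 6), (-9, 9)) = 14.3178
d((-8, 1), (8, -4)) = 16.7631
d((-8, 1), (3, 7)) = 12.53
d((-8, 1), (-9, 9)) = 8.0623
d((8, -4), (3, 7)) = 12.083
d((8, -4), (-9, 9)) = 21.4009
d((3, 7), (-9, 9)) = 12.1655

Closest pair: (5, 6) and (3, 7) with distance 2.2361

The closest pair is (5, 6) and (3, 7) with Euclidean distance 2.2361. For 5 points, brute-force pairwise comparison is shown above. For large n, the divide-and-conquer algorithm (sort by x, recurse on halves, check the dividing strip) achieves O(n log n).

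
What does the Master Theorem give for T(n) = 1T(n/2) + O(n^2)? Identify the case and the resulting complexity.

Master Theorem for T(n) = 1T(n/2) + O(n^2):

a = 1, b = 2, c = 2
log_b(a) = log_2(1) = 0.0000

Case 3: c = 2 > log_2(1) = 0.0000
T(n) = O(n^2) = O(n^2)

For T(n) = 1T(n/2) + O(n^2): log_2(1) = 0.0000. This is Case 3 of the Master Theorem (c > log_b(a), work dominated by root), giving O(n^2).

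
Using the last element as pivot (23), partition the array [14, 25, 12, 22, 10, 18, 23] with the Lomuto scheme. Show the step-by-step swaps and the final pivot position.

Lomuto partition with pivot = 23:

Initial array: [14, 25, 12, 22, 10, 18, 23]

arr[0]=14 <= 23: swap with position 0, array becomes [14, 25, 12, 22, 10, 18, 23]
arr[1]=25 > 23: no swap
arr[2]=12 <= 23: swap with position 1, array becomes [14, 12, 25, 22, 10, 18, 23]
arr[3]=22 <= 23: swap with position 2, array becomes [14, 12, 22, 25, 10, 18, 23]
arr[4]=10 <= 23: swap with position 3, array becomes [14, 12, 22, 10, 25, 18, 23]
arr[5]=18 <= 23: swap with position 4, array becomes [14, 12, 22, 10, 18, 25, 23]

Place pivot at position 5: [14, 12, 22, 10, 18, 23, 25]
Pivot position: 5

After partitioning with pivot 23, the array becomes [14, 12, 22, 10, 18, 23, 25]. The pivot is placed at index 5. All elements to the left of the pivot are <= 23, and all elements to the right are > 23.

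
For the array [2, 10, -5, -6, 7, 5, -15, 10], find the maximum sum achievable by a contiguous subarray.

Using Kadane's algorithm on [2, 10, -5, -6, 7, 5, -15, 10]:

Scanning through the array:
Position 1 (value 10): max_ending_here = 12, max_so_far = 12
Position 2 (value -5): max_ending_here = 7, max_so_far = 12
Position 3 (value -6): max_ending_here = 1, max_so_far = 12
Position 4 (value 7): max_ending_here = 8, max_so_far = 12
Position 5 (value 5): max_ending_here = 13, max_so_far = 13
Position 6 (value -15): max_ending_here = -2, max_so_far = 13
Position 7 (value 10): max_ending_here = 10, max_so_far = 13

Maximum subarray: [2, 10, -5, -6, 7, 5]
Maximum sum: 13

The maximum subarray is [2, 10, -5, -6, 7, 5] with sum 13. This subarray runs from index 0 to index 5.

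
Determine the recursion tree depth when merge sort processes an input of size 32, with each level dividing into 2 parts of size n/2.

For divide and conquer with division factor 2:

Problem sizes at each level:
Level 0: 32
Level 1: 16
Level 2: 8
Level 3: 4
Level 4: 2
Level 5: 1

The root is level 0 and the size-1 base case is level 5 (the tree spans levels 0 through 5, i.e. 6 levels counting the root), so the depth is the number of divisions: log_2(32) = 5

The recursion tree depth is log_2(32) = 5. At each level, the problem size is divided by 2, so it takes 5 divisions to reduce to a base case of size 1. The algorithm makes 2 recursive calls at each level.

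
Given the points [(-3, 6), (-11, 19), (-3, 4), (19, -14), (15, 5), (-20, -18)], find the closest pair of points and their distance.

Computing all pairwise distances among 6 points:

d((-3, 6), (-11, 19)) = 15.2643
d((-3, 6), (-3, 4)) = 2.0 <-- minimum
d((-3, 6), (19, -14)) = 29.7321
d((-3, 6), (15, 5)) = 18.0278
d((-3, 6), (-20, -18)) = 29.4109
d((-11, 19), (-3, 4)) = 17.0
d((-11, 19), (19, -14)) = 44.5982
d((-11, 19), (15, 5)) = 29.5296
d((-11, 19), (-20, -18)) = 38.0789
d((-3, 4), (19, -14)) = 28.4253
d((-3, 4), (15, 5)) = 18.0278
d((-3, 4), (-20, -18)) = 27.8029
d((19, -14), (15, 5)) = 19.4165
d((19, -14), (-20, -18)) = 39.2046
d((15, 5), (-20, -18)) = 41.8808

Closest pair: (-3, 6) and (-3, 4) with distance 2.0

The closest pair is (-3, 6) and (-3, 4) with Euclidean distance 2.0. For 6 points, brute-force pairwise comparison is shown above. For large n, the divide-and-conquer algorithm (sort by x, recurse on halves, check the dividing strip) achieves O(n log n).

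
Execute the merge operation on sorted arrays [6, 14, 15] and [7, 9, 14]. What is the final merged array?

Merging process:

Compare 6 vs 7: take 6 from left. Merged: [6]
Compare 14 vs 7: take 7 from right. Merged: [6, 7]
Compare 14 vs 9: take 9 from right. Merged: [6, 7, 9]
Compare 14 vs 14: take 14 from left. Merged: [6, 7, 9, 14]
Compare 15 vs 14: take 14 from right. Merged: [6, 7, 9, 14, 14]
Append remaining from left: [15]. Merged: [6, 7, 9, 14, 14, 15]

Final merged array: [6, 7, 9, 14, 14, 15]
Total comparisons: 5

The merged array is [6, 7, 9, 14, 14, 15], requiring 5 comparisons. The merge step runs in O(n) time where n is the total number of elements.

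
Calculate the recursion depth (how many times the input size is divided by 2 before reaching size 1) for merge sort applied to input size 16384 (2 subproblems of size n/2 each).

For divide and conquer with division factor 2:

Problem sizes at each level:
Level 0: 16384
Level 1: 8192
Level 2: 4096
Level 3: 2048
Level 4: 1024
Level 5: 512
Level 6: 256
Level 7: 128
Level 8: 64
Level 9: 32
Level 10: 16
Level 11: 8
Level 12: 4
Level 13: 2
Level 14: 1

The root is level 0 and the size-1 base case is level 14 (the tree spans levels 0 through 14, i.e. 15 levels counting the root), so the depth is the number of divisions: log_2(16384) = 14

The recursion tree depth is log_2(16384) = 14. At each level, the problem size is divided by 2, so it takes 14 divisions to reduce to a base case of size 1. The algorithm makes 2 recursive calls at each level.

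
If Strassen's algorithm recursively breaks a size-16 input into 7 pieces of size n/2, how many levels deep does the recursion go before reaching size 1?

For divide and conquer with division factor 2:

Problem sizes at each level:
Level 0: 16
Level 1: 8
Level 2: 4
Level 3: 2
Level 4: 1

The root is level 0 and the size-1 base case is level 4 (the tree spans levels 0 through 4, i.e. 5 levels counting the root), so the depth is the number of divisions: log_2(16) = 4

The recursion tree depth is log_2(16) = 4. At each level, the problem size is divided by 2, so it takes 4 divisions to reduce to a base case of size 1. The algorithm makes 7 recursive calls at each level.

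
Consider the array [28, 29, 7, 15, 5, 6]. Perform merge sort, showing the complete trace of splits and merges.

Merge sort trace:

Split: [28, 29, 7, 15, 5, 6] -> [28, 29, 7] and [15, 5, 6]
  Split: [28, 29, 7] -> [28] and [29, 7]
    Split: [29, 7] -> [29] and [7]
    Merge: [29] + [7] -> [7, 29]
  Merge: [28] + [7, 29] -> [7, 28, 29]
  Split: [15, 5, 6] -> [15] and [5, 6]
    Split: [5, 6] -> [5] and [6]
    Merge: [5] + [6] -> [5, 6]
  Merge: [15] + [5, 6] -> [5, 6, 15]
Merge: [7, 28, 29] + [5, 6, 15] -> [5, 6, 7, 15, 28, 29]

Final sorted array: [5, 6, 7, 15, 28, 29]

The merge sort proceeds by recursively splitting the array and merging sorted halves.
After all merges, the sorted array is [5, 6, 7, 15, 28, 29].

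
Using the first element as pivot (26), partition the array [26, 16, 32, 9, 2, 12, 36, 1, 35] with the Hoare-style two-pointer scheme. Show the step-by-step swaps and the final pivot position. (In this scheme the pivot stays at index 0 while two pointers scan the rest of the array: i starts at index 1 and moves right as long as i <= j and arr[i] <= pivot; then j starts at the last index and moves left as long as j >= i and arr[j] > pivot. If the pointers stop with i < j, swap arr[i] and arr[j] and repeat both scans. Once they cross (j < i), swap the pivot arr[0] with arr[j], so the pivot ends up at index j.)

Hoare-style two-pointer partition with pivot = 26:

Initial array: [26, 16, 32, 9, 2, 12, 36, 1, 35]

Pointers start at i = 1, j = 8.
i stops at index 2 (arr[2]=32 > 26), j stops at index 7 (arr[7]=1 <= 26): swap arr[2] and arr[7], array becomes [26, 16, 1, 9, 2, 12, 36, 32, 35]
i ends at 6, j ends at 5: the pointers have crossed (j < i), so scanning stops.

Swap pivot arr[0] with arr[5] to place pivot at position 5: [12, 16, 1, 9, 2, 26, 36, 32, 35]
Pivot position: 5

After partitioning with pivot 26, the array becomes [12, 16, 1, 9, 2, 26, 36, 32, 35]. The pivot is placed at index 5. All elements to the left of the pivot are <= 26, and all elements to the right are > 26.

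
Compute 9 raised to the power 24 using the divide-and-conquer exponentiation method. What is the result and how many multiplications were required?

Computing 9^24 by squaring (build up from 9^1; each line after the first costs one multiplication):

9^1 = 9
9^2 = (9^1)^2 = 9^2 = 81
9^3 = 9 * 9^2 = 9 * 81 = 729
9^6 = (9^3)^2 = 729^2 = 531441
9^12 = (9^6)^2 = 531441^2 = 282429536481
9^24 = (9^12)^2 = 282429536481^2 = 79766443076872509863361

Result: 79766443076872509863361
Multiplications needed: 5 (5 lines after 9^1)

9^24 = 79766443076872509863361. Using exponentiation by squaring, this requires 5 multiplications. The key idea: if the exponent is even, square the half-power; if odd, multiply by the base once.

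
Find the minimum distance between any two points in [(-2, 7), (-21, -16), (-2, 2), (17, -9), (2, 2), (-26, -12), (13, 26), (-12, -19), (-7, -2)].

Computing all pairwise distances among 9 points:

d((-2, 7), (-21, -16)) = 29.8329
d((-2, 7), (-2, 2)) = 5.0
d((-2, 7), (17, -9)) = 24.8395
d((-2, 7), (2, 2)) = 6.4031
d((-2, 7), (-26, -12)) = 30.6105
d((-2, 7), (13, 26)) = 24.2074
d((-2, 7), (-12, -19)) = 27.8568
d((-2, 7), (-7, -2)) = 10.2956
d((-21, -16), (-2, 2)) = 26.1725
d((-21, -16), (17, -9)) = 38.6394
d((-21, -16), (2, 2)) = 29.2062
d((-21, -16), (-26, -12)) = 6.4031
d((-21, -16), (13, 26)) = 54.037
d((-21, -16), (-12, -19)) = 9.4868
d((-21, -16), (-7, -2)) = 19.799
d((-2, 2), (17, -9)) = 21.9545
d((-2, 2), (2, 2)) = 4.0 <-- minimum
d((-2, 2), (-26, -12)) = 27.7849
d((-2, 2), (13, 26)) = 28.3019
d((-2, 2), (-12, -19)) = 23.2594
d((-2, 2), (-7, -2)) = 6.4031
d((17, -9), (2, 2)) = 18.6011
d((17, -9), (-26, -12)) = 43.1045
d((17, -9), (13, 26)) = 35.2278
d((17, -9), (-12, -19)) = 30.6757
d((17, -9), (-7, -2)) = 25.0
d((2, 2), (-26, -12)) = 31.305
d((2, 2), (13, 26)) = 26.4008
d((2, 2), (-12, -19)) = 25.2389
d((2, 2), (-7, -2)) = 9.8489
d((-26, -12), (13, 26)) = 54.4518
d((-26, -12), (-12, -19)) = 15.6525
d((-26, -12), (-7, -2)) = 21.4709
d((13, 26), (-12, -19)) = 51.4782
d((13, 26), (-7, -2)) = 34.4093
d((-12, -19), (-7, -2)) = 17.72

Closest pair: (-2, 2) and (2, 2) with distance 4.0

The closest pair is (-2, 2) and (2, 2) with Euclidean distance 4.0. For 9 points, brute-force pairwise comparison is shown above. For large n, the divide-and-conquer algorithm (sort by x, recurse on halves, check the dividing strip) achieves O(n log n).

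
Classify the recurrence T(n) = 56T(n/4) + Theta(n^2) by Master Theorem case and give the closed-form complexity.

Master Theorem for T(n) = 56T(n/4) + O(n^2):

a = 56, b = 4, c = 2
log_b(a) = log_4(56) = 2.9037

Case 1: c = 2 < log_4(56) = 2.9037
T(n) = O(n^(log_4 56))

For T(n) = 56T(n/4) + O(n^2): log_4(56) = 2.9037. This is Case 1 of the Master Theorem (c < log_b(a), work dominated by leaves), giving O(n^(log_4 56)).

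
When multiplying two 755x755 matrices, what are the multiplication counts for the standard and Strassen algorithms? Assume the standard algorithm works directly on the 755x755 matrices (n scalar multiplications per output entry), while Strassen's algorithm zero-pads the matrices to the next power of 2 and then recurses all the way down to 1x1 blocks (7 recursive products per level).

Matrix multiplication for 755x755 matrices:

Strassen's algorithm requires power-of-2 dimensions. Pad 755x755 to 1024x1024 (next power of 2).

Standard algorithm: 755^3 = 430368875 multiplications
Strassen's algorithm: 7^(log2(1024)) = 7^10 = 282475249 multiplications
Savings: 430368875 - 282475249 = 147893626 multiplications

Standard: 430368875 multiplications (755^3). Strassen: 282475249 multiplications (7^10, after padding to 1024x1024). Strassen reduces 8 recursive multiplications to 7 at each level.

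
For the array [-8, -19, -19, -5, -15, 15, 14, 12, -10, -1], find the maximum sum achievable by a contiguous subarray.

Using Kadane's algorithm on [-8, -19, -19, -5, -15, 15, 14, 12, -10, -1]:

Scanning through the array:
Position 1 (value -19): max_ending_here = -19, max_so_far = -8
Position 2 (value -19): max_ending_here = -19, max_so_far = -8
Position 3 (value -5): max_ending_here = -5, max_so_far = -5
Position 4 (value -15): max_ending_here = -15, max_so_far = -5
Position 5 (value 15): max_ending_here = 15, max_so_far = 15
Position 6 (value 14): max_ending_here = 29, max_so_far = 29
Position 7 (value 12): max_ending_here = 41, max_so_far = 41
Position 8 (value -10): max_ending_here = 31, max_so_far = 41
Position 9 (value -1): max_ending_here = 30, max_so_far = 41

Maximum subarray: [15, 14, 12]
Maximum sum: 41

The maximum subarray is [15, 14, 12] with sum 41. This subarray runs from index 5 to index 7.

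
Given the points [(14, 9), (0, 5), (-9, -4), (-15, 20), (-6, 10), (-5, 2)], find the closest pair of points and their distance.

Computing all pairwise distances among 6 points:

d((14, 9), (0, 5)) = 14.5602
d((14, 9), (-9, -4)) = 26.4197
d((14, 9), (-15, 20)) = 31.0161
d((14, 9), (-6, 10)) = 20.025
d((14, 9), (-5, 2)) = 20.2485
d((0, 5), (-9, -4)) = 12.7279
d((0, 5), (-15, 20)) = 21.2132
d((0, 5), (-6, 10)) = 7.8102
d((0, 5), (-5, 2)) = 5.831 <-- minimum
d((-9, -4), (-15, 20)) = 24.7386
d((-9, -4), (-6, 10)) = 14.3178
d((-9, -4), (-5, 2)) = 7.2111
d((-15, 20), (-6, 10)) = 13.4536
d((-15, 20), (-5, 2)) = 20.5913
d((-6, 10), (-5, 2)) = 8.0623

Closest pair: (0, 5) and (-5, 2) with distance 5.831

The closest pair is (0, 5) and (-5, 2) with Euclidean distance 5.831. For 6 points, brute-force pairwise comparison is shown above. For large n, the divide-and-conquer algorithm (sort by x, recurse on halves, check the dividing strip) achieves O(n log n).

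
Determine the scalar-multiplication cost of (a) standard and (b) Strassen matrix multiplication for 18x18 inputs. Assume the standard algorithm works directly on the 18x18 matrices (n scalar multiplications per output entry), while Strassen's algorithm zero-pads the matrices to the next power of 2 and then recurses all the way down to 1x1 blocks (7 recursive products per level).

Matrix multiplication for 18x18 matrices:

Strassen's algorithm requires power-of-2 dimensions. Pad 18x18 to 32x32 (next power of 2).

Standard algorithm: 18^3 = 5832 multiplications
Strassen's algorithm: 7^(log2(32)) = 7^5 = 16807 multiplications
Difference: 5832 - 16807 = -10975 (Strassen uses MORE here due to padding overhead — for small or just-over-power-of-2 n, padding can outweigh the per-level savings)

Standard: 5832 multiplications (18^3). Strassen: 16807 multiplications (7^5, after padding to 32x32). Strassen reduces 8 recursive multiplications to 7 at each level.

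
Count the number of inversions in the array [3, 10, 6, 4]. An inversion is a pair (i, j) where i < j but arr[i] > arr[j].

Finding inversions in [3, 10, 6, 4]:

(1, 2): arr[1]=10 > arr[2]=6
(1, 3): arr[1]=10 > arr[3]=4
(2, 3): arr[2]=6 > arr[3]=4

Total inversions: 3

The array has 3 inversion(s): (1,2), (1,3), (2,3). Each pair (i,j) satisfies i < j and arr[i] > arr[j].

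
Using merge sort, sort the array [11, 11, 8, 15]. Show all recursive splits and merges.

Merge sort trace:

Split: [11, 11, 8, 15] -> [11, 11] and [8, 15]
  Split: [11, 11] -> [11] and [11]
  Merge: [11] + [11] -> [11, 11]
  Split: [8, 15] -> [8] and [15]
  Merge: [8] + [15] -> [8, 15]
Merge: [11, 11] + [8, 15] -> [8, 11, 11, 15]

Final sorted array: [8, 11, 11, 15]

The merge sort proceeds by recursively splitting the array and merging sorted halves.
After all merges, the sorted array is [8, 11, 11, 15].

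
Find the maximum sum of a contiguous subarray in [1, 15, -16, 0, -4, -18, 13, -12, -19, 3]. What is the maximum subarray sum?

Using Kadane's algorithm on [1, 15, -16, 0, -4, -18, 13, -12, -19, 3]:

Scanning through the array:
Position 1 (value 15): max_ending_here = 16, max_so_far = 16
Position 2 (value -16): max_ending_here = 0, max_so_far = 16
Position 3 (value 0): max_ending_here = 0, max_so_far = 16
Position 4 (value -4): max_ending_here = -4, max_so_far = 16
Position 5 (value -18): max_ending_here = -18, max_so_far = 16
Position 6 (value 13): max_ending_here = 13, max_so_far = 16
Position 7 (value -12): max_ending_here = 1, max_so_far = 16
Position 8 (value -19): max_ending_here = -18, max_so_far = 16
Position 9 (value 3): max_ending_here = 3, max_so_far = 16

Maximum subarray: [1, 15]
Maximum sum: 16

The maximum subarray is [1, 15] with sum 16. This subarray runs from index 0 to index 1.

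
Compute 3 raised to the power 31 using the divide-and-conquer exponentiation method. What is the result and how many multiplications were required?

Computing 3^31 by squaring (build up from 3^1; each line after the first costs one multiplication):

3^1 = 3
3^2 = (3^1)^2 = 3^2 = 9
3^3 = 3 * 3^2 = 3 * 9 = 27
3^6 = (3^3)^2 = 27^2 = 729
3^7 = 3 * 3^6 = 3 * 729 = 2187
3^14 = (3^7)^2 = 2187^2 = 4782969
3^15 = 3 * 3^14 = 3 * 4782969 = 14348907
3^30 = (3^15)^2 = 14348907^2 = 205891132094649
3^31 = 3 * 3^30 = 3 * 205891132094649 = 617673396283947

Result: 617673396283947
Multiplications needed: 8 (8 lines after 3^1)

3^31 = 617673396283947. Using exponentiation by squaring, this requires 8 multiplications. The key idea: if the exponent is even, square the half-power; if odd, multiply by the base once.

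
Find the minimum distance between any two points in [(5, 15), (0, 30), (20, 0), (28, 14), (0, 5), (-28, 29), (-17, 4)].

Computing all pairwise distances among 7 points:

d((5, 15), (0, 30)) = 15.8114
d((5, 15), (20, 0)) = 21.2132
d((5, 15), (28, 14)) = 23.0217
d((5, 15), (0, 5)) = 11.1803 <-- minimum
d((5, 15), (-28, 29)) = 35.8469
d((5, 15), (-17, 4)) = 24.5967
d((0, 30), (20, 0)) = 36.0555
d((0, 30), (28, 14)) = 32.249
d((0, 30), (0, 5)) = 25.0
d((0, 30), (-28, 29)) = 28.0179
d((0, 30), (-17, 4)) = 31.0644
d((20, 0), (28, 14)) = 16.1245
d((20, 0), (0, 5)) = 20.6155
d((20, 0), (-28, 29)) = 56.0803
d((20, 0), (-17, 4)) = 37.2156
d((28, 14), (0, 5)) = 29.4109
d((28, 14), (-28, 29)) = 57.9741
d((28, 14), (-17, 4)) = 46.0977
d((0, 5), (-28, 29)) = 36.8782
d((0, 5), (-17, 4)) = 17.0294
d((-28, 29), (-17, 4)) = 27.313

Closest pair: (5, 15) and (0, 5) with distance 11.1803

The closest pair is (5, 15) and (0, 5) with Euclidean distance 11.1803. For 7 points, brute-force pairwise comparison is shown above. For large n, the divide-and-conquer algorithm (sort by x, recurse on halves, check the dividing strip) achieves O(n log n).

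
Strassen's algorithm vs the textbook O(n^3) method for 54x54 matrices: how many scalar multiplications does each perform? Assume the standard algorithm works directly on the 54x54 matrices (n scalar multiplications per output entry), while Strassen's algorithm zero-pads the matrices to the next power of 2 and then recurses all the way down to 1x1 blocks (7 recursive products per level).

Matrix multiplication for 54x54 matrices:

Strassen's algorithm requires power-of-2 dimensions. Pad 54x54 to 64x64 (next power of 2).

Standard algorithm: 54^3 = 157464 multiplications
Strassen's algorithm: 7^(log2(64)) = 7^6 = 117649 multiplications
Savings: 157464 - 117649 = 39815 multiplications

Standard: 157464 multiplications (54^3). Strassen: 117649 multiplications (7^6, after padding to 64x64). Strassen reduces 8 recursive multiplications to 7 at each level.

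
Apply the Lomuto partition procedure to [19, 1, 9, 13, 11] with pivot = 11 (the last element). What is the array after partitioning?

Lomuto partition with pivot = 11:

Initial array: [19, 1, 9, 13, 11]

arr[0]=19 > 11: no swap
arr[1]=1 <= 11: swap with position 0, array becomes [1, 19, 9, 13, 11]
arr[2]=9 <= 11: swap with position 1, array becomes [1, 9, 19, 13, 11]
arr[3]=13 > 11: no swap

Place pivot at position 2: [1, 9, 11, 13, 19]
Pivot position: 2

After partitioning with pivot 11, the array becomes [1, 9, 11, 13, 19]. The pivot is placed at index 2. All elements to the left of the pivot are <= 11, and all elements to the right are > 11.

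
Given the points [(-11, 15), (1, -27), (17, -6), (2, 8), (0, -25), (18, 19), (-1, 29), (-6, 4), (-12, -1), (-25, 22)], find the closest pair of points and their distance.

Computing all pairwise distances among 10 points:

d((-11, 15), (1, -27)) = 43.6807
d((-11, 15), (17, -6)) = 35.0
d((-11, 15), (2, 8)) = 14.7648
d((-11, 15), (0, -25)) = 41.4849
d((-11, 15), (18, 19)) = 29.2746
d((-11, 15), (-1, 29)) = 17.2047
d((-11, 15), (-6, 4)) = 12.083
d((-11, 15), (-12, -1)) = 16.0312
d((-11, 15), (-25, 22)) = 15.6525
d((1, -27), (17, -6)) = 26.4008
d((1, -27), (2, 8)) = 35.0143
d((1, -27), (0, -25)) = 2.2361 <-- minimum
d((1, -27), (18, 19)) = 49.0408
d((1, -27), (-1, 29)) = 56.0357
d((1, -27), (-6, 4)) = 31.7805
d((1, -27), (-12, -1)) = 29.0689
d((1, -27), (-25, 22)) = 55.4707
d((17, -6), (2, 8)) = 20.5183
d((17, -6), (0, -25)) = 25.4951
d((17, -6), (18, 19)) = 25.02
d((17, -6), (-1, 29)) = 39.3573
d((17, -6), (-6, 4)) = 25.0799
d((17, -6), (-12, -1)) = 29.4279
d((17, -6), (-25, 22)) = 50.4777
d((2, 8), (0, -25)) = 33.0606
d((2, 8), (18, 19)) = 19.4165
d((2, 8), (-1, 29)) = 21.2132
d((2, 8), (-6, 4)) = 8.9443
d((2, 8), (-12, -1)) = 16.6433
d((2, 8), (-25, 22)) = 30.4138
d((0, -25), (18, 19)) = 47.5395
d((0, -25), (-1, 29)) = 54.0093
d((0, -25), (-6, 4)) = 29.6142
d((0, -25), (-12, -1)) = 26.8328
d((0, -25), (-25, 22)) = 53.2353
d((18, 19), (-1, 29)) = 21.4709
d((18, 19), (-6, 4)) = 28.3019
d((18, 19), (-12, -1)) = 36.0555
d((18, 19), (-25, 22)) = 43.1045
d((-1, 29), (-6, 4)) = 25.4951
d((-1, 29), (-12, -1)) = 31.9531
d((-1, 29), (-25, 22)) = 25.0
d((-6, 4), (-12, -1)) = 7.8102
d((-6, 4), (-25, 22)) = 26.1725
d((-12, -1), (-25, 22)) = 26.4197

Closest pair: (1, -27) and (0, -25) with distance 2.2361

The closest pair is (1, -27) and (0, -25) with Euclidean distance 2.2361. For 10 points, brute-force pairwise comparison is shown above. For large n, the divide-and-conquer algorithm (sort by x, recurse on halves, check the dividing strip) achieves O(n log n).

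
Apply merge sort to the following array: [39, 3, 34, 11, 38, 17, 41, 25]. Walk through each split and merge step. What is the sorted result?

Merge sort trace:

Split: [39, 3, 34, 11, 38, 17, 41, 25] -> [39, 3, 34, 11] and [38, 17, 41, 25]
  Split: [39, 3, 34, 11] -> [39, 3] and [34, 11]
    Split: [39, 3] -> [39] and [3]
    Merge: [39] + [3] -> [3, 39]
    Split: [34, 11] -> [34] and [11]
    Merge: [34] + [11] -> [11, 34]
  Merge: [3, 39] + [11, 34] -> [3, 11, 34, 39]
  Split: [38, 17, 41, 25] -> [38, 17] and [41, 25]
    Split: [38, 17] -> [38] and [17]
    Merge: [38] + [17] -> [17, 38]
    Split: [41, 25] -> [41] and [25]
    Merge: [41] + [25] -> [25, 41]
  Merge: [17, 38] + [25, 41] -> [17, 25, 38, 41]
Merge: [3, 11, 34, 39] + [17, 25, 38, 41] -> [3, 11, 17, 25, 34, 38, 39, 41]

Final sorted array: [3, 11, 17, 25, 34, 38, 39, 41]

The merge sort proceeds by recursively splitting the array and merging sorted halves.
After all merges, the sorted array is [3, 11, 17, 25, 34, 38, 39, 41].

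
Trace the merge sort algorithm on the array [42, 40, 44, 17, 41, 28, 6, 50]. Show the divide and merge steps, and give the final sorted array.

Merge sort trace:

Split: [42, 40, 44, 17, 41, 28, 6, 50] -> [42, 40, 44, 17] and [41, 28, 6, 50]
  Split: [42, 40, 44, 17] -> [42, 40] and [44, 17]
    Split: [42, 40] -> [42] and [40]
    Merge: [42] + [40] -> [40, 42]
    Split: [44, 17] -> [44] and [17]
    Merge: [44] + [17] -> [17, 44]
  Merge: [40, 42] + [17, 44] -> [17, 40, 42, 44]
  Split: [41, 28, 6, 50] -> [41, 28] and [6, 50]
    Split: [41, 28] -> [41] and [28]
    Merge: [41] + [28] -> [28, 41]
    Split: [6, 50] -> [6] and [50]
    Merge: [6] + [50] -> [6, 50]
  Merge: [28, 41] + [6, 50] -> [6, 28, 41, 50]
Merge: [17, 40, 42, 44] + [6, 28, 41, 50] -> [6, 17, 28, 40, 41, 42, 44, 50]

Final sorted array: [6, 17, 28, 40, 41, 42, 44, 50]

The merge sort proceeds by recursively splitting the array and merging sorted halves.
After all merges, the sorted array is [6, 17, 28, 40, 41, 42, 44, 50].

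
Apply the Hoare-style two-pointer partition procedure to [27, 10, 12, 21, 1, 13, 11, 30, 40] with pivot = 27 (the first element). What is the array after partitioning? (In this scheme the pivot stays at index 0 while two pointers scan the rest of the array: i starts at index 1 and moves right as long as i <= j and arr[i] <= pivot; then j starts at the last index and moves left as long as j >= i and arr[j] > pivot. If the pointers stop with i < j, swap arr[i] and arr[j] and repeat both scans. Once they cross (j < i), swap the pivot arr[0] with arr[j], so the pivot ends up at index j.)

Hoare-style two-pointer partition with pivot = 27:

Initial array: [27, 10, 12, 21, 1, 13, 11, 30, 40]

Pointers start at i = 1, j = 8.
i ends at 7, j ends at 6: the pointers have crossed (j < i), so scanning stops.

Swap pivot arr[0] with arr[6] to place pivot at position 6: [11, 10, 12, 21, 1, 13, 27, 30, 40]
Pivot position: 6

After partitioning with pivot 27, the array becomes [11, 10, 12, 21, 1, 13, 27, 30, 40]. The pivot is placed at index 6. All elements to the left of the pivot are <= 27, and all elements to the right are > 27.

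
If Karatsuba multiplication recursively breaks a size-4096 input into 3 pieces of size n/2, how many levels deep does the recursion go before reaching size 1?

For divide and conquer with division factor 2:

Problem sizes at each level:
Level 0: 4096
Level 1: 2048
Level 2: 1024
Level 3: 512
Level 4: 256
Level 5: 128
Level 6: 64
Level 7: 32
Level 8: 16
Level 9: 8
Level 10: 4
Level 11: 2
Level 12: 1

The root is level 0 and the size-1 base case is level 12 (the tree spans levels 0 through 12, i.e. 13 levels counting the root), so the depth is the number of divisions: log_2(4096) = 12

The recursion tree depth is log_2(4096) = 12. At each level, the problem size is divided by 2, so it takes 12 divisions to reduce to a base case of size 1. The algorithm makes 3 recursive calls at each level.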